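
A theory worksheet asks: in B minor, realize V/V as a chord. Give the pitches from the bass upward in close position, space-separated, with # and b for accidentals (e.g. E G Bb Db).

C# E# G#

V/V is a secondary dominant — the dominant triad of V. V in B minor is F#, so the applied chord's root is C#, a perfect fifth above.
Building a major triad on C# gives C#-E#-G#.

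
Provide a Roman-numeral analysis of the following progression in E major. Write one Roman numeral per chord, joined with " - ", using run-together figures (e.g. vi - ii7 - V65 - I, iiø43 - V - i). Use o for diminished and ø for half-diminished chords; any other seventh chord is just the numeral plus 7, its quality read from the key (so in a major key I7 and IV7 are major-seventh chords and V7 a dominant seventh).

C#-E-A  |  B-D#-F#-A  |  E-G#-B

C#-E-A: root A is the subdominant; major triad there is IV6.
B-D#-F#-A has root B, degree 5 in E major, so V7.
E-G#-B: major triad on E = scale degree 1 → I.

IV6 - V7 - I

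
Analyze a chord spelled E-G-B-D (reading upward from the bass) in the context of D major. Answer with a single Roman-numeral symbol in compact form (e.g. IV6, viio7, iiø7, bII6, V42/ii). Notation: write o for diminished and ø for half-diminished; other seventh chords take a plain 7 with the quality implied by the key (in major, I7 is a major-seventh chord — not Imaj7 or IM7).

ii7

Stacked in thirds the chord is E-G-B-D: a minor seventh chord on E.
In D major, E is the supertonic; the diatonic minor seventh chord there is ii7.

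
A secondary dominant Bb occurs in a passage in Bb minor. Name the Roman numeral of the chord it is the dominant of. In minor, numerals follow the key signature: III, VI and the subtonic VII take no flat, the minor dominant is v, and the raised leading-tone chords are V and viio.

The chord is a major triad on Bb.
A dominant resolves down a perfect fifth: Bb → Eb. In Bb minor, Eb is scale degree 4, i.e. iv.

iv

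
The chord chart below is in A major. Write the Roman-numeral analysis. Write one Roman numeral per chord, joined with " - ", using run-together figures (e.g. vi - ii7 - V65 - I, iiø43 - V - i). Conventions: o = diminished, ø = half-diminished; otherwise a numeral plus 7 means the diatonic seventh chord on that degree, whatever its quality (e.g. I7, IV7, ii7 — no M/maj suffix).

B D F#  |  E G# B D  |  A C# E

B-D-F#: root B is the supertonic; minor triad there is ii.
E-G#-B-D: root E is the dominant; dominant seventh chord there is V7.
A-C#-E has root A, degree 1 in A major, so I.

ii - V7 - I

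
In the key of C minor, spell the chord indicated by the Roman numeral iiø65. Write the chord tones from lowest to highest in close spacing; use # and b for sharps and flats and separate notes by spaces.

The numeral's case and figure indicate a half-diminished seventh chord. In C minor its root, scale degree 2, is D.
Stacking thirds from D gives D-F-Ab-C.
The figured bass 65 indicates first inversion, placing the third (F) in the bass: F-Ab-C-D.

F Ab C D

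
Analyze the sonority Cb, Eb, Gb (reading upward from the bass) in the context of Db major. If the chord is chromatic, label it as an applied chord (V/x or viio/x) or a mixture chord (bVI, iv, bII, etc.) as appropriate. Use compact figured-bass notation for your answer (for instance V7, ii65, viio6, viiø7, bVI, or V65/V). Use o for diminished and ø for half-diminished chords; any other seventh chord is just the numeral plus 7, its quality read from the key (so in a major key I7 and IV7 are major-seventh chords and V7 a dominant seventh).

bVII

The pitches Cb-Eb-Gb form a major triad rooted on Cb.
Cb is the lowered seventh degree of Db major (diatonic 7 would be C). This is a major triad on the lowered seventh degree (the subtonic), borrowed from the parallel minor.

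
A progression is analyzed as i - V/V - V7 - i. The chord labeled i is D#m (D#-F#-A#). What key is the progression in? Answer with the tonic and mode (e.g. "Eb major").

The anchor chord is a minor triad on D#, labeled i.
If D# is scale degree 1 and the mode makes that degree carry a minor triad, the tonic is D# and the mode is minor.

D# minor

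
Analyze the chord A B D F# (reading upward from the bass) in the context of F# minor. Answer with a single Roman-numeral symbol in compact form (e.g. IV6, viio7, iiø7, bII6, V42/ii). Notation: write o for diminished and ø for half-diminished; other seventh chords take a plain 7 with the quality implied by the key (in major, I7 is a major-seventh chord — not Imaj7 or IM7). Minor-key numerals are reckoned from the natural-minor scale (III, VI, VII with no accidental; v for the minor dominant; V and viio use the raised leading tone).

iv42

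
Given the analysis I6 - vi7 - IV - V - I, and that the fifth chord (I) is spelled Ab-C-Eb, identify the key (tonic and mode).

I is given as Ab-C-Eb — a major triad with root Ab.
If Ab is scale degree 1 and the mode makes that degree carry a major triad, the tonic is Ab and the mode is major.

Ab major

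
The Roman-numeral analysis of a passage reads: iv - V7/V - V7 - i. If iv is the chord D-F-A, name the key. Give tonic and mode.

A minor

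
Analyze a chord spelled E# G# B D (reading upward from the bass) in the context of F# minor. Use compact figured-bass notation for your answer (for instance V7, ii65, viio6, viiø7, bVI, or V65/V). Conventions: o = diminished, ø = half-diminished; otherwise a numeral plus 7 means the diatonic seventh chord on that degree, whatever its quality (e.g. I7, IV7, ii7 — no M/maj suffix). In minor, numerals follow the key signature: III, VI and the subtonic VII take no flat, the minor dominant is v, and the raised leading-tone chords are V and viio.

viio7

Stacked in thirds the chord is E#-G#-B-D: a fully diminished seventh chord on E#.
E# is scale degree 7 in F# minor, and a fully diminished seventh chord on that degree is written viio7.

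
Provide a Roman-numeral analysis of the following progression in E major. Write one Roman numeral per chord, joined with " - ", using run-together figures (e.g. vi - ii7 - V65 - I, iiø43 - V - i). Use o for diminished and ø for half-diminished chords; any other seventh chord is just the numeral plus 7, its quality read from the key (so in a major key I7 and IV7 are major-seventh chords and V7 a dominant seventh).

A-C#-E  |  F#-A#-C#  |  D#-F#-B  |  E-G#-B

A-C#-E: major triad on A = scale degree 4 → IV.
F#-A#-C#: chromatic; F# is V of V, so V/V.
D#-F#-B: root B is the dominant; major triad there is V6.
E-G#-B has root E, degree 1 in E major, so I.

IV - V/V - V6 - I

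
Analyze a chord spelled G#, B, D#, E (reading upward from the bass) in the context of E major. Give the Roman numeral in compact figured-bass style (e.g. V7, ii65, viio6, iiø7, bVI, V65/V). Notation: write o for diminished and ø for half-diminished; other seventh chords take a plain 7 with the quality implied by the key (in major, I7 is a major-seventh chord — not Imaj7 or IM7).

I65

The pitches E-G#-B-D# form a major seventh chord rooted on E.
E is scale degree 1 in E major, and a major seventh chord on that degree is written I7.
With G# in the bass the chord is in first inversion, so the figured bass is 65.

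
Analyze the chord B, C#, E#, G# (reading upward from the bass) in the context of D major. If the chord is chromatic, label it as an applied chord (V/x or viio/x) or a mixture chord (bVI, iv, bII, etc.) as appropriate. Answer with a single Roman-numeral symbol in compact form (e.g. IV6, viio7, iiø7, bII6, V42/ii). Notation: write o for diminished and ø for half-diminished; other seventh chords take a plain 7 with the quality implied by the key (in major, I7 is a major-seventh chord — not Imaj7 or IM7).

Stacked in thirds the chord is C#-E#-G#-B: a dominant seventh chord on C#.
C# is not a diatonic chord root with this quality in D major, but it lies a perfect fifth above F# (iii), so the chord functions as an applied dominant of iii.
With B in the bass the chord is in third inversion, so the figured bass is 42.

V42/iii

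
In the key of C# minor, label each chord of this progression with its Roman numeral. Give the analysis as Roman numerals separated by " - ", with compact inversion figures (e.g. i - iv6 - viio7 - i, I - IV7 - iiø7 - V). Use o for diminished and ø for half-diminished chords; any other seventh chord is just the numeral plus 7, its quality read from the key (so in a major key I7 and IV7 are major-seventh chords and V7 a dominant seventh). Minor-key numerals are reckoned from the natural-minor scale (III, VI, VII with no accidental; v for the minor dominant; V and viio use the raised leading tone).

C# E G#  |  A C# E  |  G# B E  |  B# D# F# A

C#-E-G#: root C# is the tonic; minor triad there is i.
A-C#-E: root A is the submediant; major triad there is VI.
G#-B-E: major triad on E = scale degree 3 → III6.
B#-D#-F#-A: root B# is the leading tone; fully diminished seventh chord there is viio7.

i - VI - III6 - viio7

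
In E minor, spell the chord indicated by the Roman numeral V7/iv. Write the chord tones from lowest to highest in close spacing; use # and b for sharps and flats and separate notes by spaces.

The slash means an applied dominant: we want the dominant of iv. In E minor, iv is A minor, and its dominant is built on E.
Building a dominant seventh chord on E gives E-G#-B-D.

E G# B D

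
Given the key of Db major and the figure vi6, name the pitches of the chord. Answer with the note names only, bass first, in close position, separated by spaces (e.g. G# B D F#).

Db F Bb

The numeral's case and figure indicate a minor triad. In Db major its root, the submediant, is Bb.
That chord is spelled Bb-Db-F.
The figured bass 6 indicates first inversion, placing the third (Db) in the bass: Db-F-Bb.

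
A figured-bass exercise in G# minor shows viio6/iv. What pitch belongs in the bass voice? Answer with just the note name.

D#

The applied chord viio6/iv is rooted on B#: B#-D#-F#.
The figure 6 means first inversion — the third is in the bass.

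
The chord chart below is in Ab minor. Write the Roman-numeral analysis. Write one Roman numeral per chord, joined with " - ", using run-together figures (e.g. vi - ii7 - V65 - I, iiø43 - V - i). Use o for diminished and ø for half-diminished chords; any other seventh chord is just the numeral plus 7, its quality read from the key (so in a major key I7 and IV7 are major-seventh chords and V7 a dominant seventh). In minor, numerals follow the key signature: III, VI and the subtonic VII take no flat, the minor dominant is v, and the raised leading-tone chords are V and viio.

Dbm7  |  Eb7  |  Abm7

iv7 - V7 - i7

Dbm7: root Db is the subdominant; minor seventh chord there is iv7.
Eb7: root Eb is the dominant; dominant seventh chord there is V7.
Abm7: minor seventh chord on Ab = scale degree 1 → i7.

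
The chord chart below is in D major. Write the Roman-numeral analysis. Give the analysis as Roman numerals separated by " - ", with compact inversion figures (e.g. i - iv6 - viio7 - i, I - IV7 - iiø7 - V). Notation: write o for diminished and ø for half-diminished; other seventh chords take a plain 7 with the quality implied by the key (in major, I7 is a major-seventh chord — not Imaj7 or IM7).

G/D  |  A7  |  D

IV64 - V7 - I

G/D: major triad on G = scale degree 4 → IV64.
A7: dominant seventh chord on A = scale degree 5 → V7.
D: major triad on D = scale degree 1 → I.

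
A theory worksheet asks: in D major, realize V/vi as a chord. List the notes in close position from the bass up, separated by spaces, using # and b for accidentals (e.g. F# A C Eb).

F# A# C#

V/vi is a secondary dominant — the dominant triad of vi. vi in D major is B, so the applied chord's root is F#, a perfect fifth above.
Building a major triad on F# gives F#-A#-C#.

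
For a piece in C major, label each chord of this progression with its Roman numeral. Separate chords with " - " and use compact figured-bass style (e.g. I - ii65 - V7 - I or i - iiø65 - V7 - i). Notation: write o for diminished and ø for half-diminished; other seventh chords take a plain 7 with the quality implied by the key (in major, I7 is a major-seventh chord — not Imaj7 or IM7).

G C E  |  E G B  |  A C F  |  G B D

I64 - iii - IV6 - V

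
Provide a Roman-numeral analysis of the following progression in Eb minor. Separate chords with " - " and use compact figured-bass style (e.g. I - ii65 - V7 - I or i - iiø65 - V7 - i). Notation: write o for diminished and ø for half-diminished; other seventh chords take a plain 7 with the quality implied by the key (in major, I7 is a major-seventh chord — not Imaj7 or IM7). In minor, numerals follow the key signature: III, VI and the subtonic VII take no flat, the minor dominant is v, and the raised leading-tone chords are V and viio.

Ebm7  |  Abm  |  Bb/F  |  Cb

Ebm7: minor seventh chord on Eb = scale degree 1 → i7.
Abm: root Ab is the subdominant; minor triad there is iv.
Bb/F: major triad on Bb = scale degree 5 → V64.
Cb has root Cb, degree 6 in Eb minor, so VI.

i7 - iv - V64 - VI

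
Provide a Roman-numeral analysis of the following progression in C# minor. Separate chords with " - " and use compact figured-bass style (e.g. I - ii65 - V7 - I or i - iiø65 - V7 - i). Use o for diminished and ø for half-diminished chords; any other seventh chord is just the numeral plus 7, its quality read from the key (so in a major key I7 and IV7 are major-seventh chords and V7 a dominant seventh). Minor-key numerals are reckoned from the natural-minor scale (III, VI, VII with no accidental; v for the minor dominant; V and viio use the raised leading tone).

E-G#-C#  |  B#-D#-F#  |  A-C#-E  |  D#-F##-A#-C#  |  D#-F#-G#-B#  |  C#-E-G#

i6 - viio - VI - V7/V - V43 - i

E-G#-C#: minor triad on C# = scale degree 1 → i6.
B#-D#-F#: diminished triad on B# = scale degree 7 → viio.
A-C#-E: root A is the submediant; major triad there is VI.
D#-F##-A#-C#: chromatic; D# is V of V, so V7/V.
D#-F#-G#-B#: dominant seventh chord on G# = scale degree 5 → V43.
C#-E-G#: minor triad on C# = scale degree 1 → i.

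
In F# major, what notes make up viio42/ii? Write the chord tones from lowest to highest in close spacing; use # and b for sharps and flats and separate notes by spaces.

E F## A# C#

The slash marks an applied leading-tone chord: viio of ii. In F# major, ii is G#, so the leading tone to it is F##, a half step below.
Building a fully diminished seventh chord on F## gives F##-A#-C#-E.
With the 42 figure the chord is in third inversion; from the bass E upward in close position it reads E-F##-A#-C#.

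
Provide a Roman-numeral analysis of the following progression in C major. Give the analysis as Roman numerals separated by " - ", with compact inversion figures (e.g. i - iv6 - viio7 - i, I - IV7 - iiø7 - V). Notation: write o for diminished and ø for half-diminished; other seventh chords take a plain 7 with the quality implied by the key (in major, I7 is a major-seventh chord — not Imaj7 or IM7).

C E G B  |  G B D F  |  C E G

I7 - V7 - I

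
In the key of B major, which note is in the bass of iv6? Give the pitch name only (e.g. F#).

iv in B major has root E; the chord is E-G-B.
The figure 6 means first inversion — the third is in the bass.

G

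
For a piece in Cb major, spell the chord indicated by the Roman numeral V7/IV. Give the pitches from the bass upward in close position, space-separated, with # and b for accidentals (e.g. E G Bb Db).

The slash means an applied dominant: we want the dominant of IV. In Cb major, IV is Fb major, and its dominant is built on Cb.
Building a dominant seventh chord on Cb gives Cb-Eb-Gb-Bbb.

Cb Eb Gb Bbb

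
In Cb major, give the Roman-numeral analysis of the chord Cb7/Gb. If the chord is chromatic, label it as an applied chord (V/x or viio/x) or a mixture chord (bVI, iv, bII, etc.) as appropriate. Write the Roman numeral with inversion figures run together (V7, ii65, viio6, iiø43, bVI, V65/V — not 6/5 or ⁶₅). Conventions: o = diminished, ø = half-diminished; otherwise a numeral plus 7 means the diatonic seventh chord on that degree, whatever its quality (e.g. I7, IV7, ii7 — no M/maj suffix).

V43/IV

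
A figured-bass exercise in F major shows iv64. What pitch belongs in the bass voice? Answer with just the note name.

iv in F major has root Bb; the chord is Bb-Db-F.
The figure 64 means second inversion — the fifth is in the bass.

F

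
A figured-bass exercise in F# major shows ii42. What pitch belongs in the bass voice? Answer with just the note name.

F#

ii in F# major has root G#; the chord is G#-B-D#-F#.
The figure 42 means third inversion — the seventh is in the bass.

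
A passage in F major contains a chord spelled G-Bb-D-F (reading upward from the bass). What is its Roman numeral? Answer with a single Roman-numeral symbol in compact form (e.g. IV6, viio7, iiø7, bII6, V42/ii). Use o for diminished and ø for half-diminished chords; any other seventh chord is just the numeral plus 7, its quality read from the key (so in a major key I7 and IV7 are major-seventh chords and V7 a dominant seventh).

ii7

The pitches G-Bb-D-F form a minor seventh chord rooted on G.
In F major, G is the supertonic; the diatonic minor seventh chord there is ii7.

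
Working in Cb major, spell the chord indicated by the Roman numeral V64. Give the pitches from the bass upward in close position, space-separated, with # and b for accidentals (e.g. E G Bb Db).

Db Gb Bb

In Cb major, the fifth degree is Gb, and the diatonic chord built there is a major triad.
That chord is spelled Gb-Bb-Db.
The figured bass 64 indicates second inversion, placing the fifth (Db) in the bass: Db-Gb-Bb.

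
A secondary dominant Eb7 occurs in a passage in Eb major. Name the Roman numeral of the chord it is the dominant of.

The chord is a dominant seventh chord on Eb.
A dominant resolves down a perfect fifth: Eb → Ab. In Eb major, Ab is scale degree 4, i.e. IV.

IV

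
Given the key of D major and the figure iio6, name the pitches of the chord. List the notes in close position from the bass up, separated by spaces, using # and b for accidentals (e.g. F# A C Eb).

G Bb E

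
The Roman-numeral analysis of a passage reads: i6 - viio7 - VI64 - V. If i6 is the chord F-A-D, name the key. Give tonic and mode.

D minor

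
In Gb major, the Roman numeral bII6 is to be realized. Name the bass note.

bII in Gb major has root Abb; the chord is Abb-Cb-Ebb.
The figure 6 means first inversion — the third is in the bass.

Cb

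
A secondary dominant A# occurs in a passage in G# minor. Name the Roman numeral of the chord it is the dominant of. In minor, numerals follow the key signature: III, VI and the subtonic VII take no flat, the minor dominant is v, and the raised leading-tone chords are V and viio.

V

The chord is a major triad on A#.
A dominant resolves down a perfect fifth: A# → D#. In G# minor, D# is scale degree 5, i.e. V.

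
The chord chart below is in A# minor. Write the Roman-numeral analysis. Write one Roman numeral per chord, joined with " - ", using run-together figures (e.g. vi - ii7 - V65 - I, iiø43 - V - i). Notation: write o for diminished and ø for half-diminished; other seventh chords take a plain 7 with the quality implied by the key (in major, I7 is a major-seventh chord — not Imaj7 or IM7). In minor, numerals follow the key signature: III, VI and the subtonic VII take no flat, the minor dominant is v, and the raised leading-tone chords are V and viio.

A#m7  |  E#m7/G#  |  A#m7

i7 - v65 - i7

A#m7 has root A#, degree 1 in A# minor, so i7.
E#m7/G#: minor seventh chord on E# = scale degree 5 → v65.
A#m7: root A# is the tonic; minor seventh chord there is i7.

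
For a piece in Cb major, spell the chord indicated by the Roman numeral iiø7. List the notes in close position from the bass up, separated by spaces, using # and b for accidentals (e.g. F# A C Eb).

iiø7 is the half-diminished supertonic seventh, borrowed from the parallel minor. In Cb major that root is Db.
So the chord is Db-Fb-Abb-Cb, a half-diminished seventh chord.

Db Fb Abb Cb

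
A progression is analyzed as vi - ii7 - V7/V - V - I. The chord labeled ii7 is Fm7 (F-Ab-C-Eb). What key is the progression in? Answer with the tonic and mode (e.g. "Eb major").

Eb major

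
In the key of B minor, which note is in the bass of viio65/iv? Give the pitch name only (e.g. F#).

The applied chord viio65/iv is rooted on D#: D#-F#-A-C.
The figure 65 means first inversion — the third is in the bass.

F#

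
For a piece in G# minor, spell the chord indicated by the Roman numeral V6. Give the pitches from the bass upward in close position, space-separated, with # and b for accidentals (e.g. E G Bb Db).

F## A# D#

In G# minor, the dominant is D#. The dominant is major (leading tone raised), so V is a major triad.
That chord is spelled D#-F##-A#.
The figured bass 6 indicates first inversion, placing the third (F##) in the bass: F##-A#-D#.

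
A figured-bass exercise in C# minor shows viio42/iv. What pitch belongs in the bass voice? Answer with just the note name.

The applied chord viio42/iv is rooted on E#: E#-G#-B-D.
The figure 42 means third inversion — the seventh is in the bass.

D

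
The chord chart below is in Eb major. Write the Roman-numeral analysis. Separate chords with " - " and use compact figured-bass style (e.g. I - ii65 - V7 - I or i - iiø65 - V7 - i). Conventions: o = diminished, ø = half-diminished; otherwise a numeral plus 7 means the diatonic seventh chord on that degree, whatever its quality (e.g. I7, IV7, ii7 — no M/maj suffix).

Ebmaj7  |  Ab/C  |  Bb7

Ebmaj7: major seventh chord on Eb = scale degree 1 → I7.
Ab/C: root Ab is the subdominant; major triad there is IV6.
Bb7: dominant seventh chord on Bb = scale degree 5 → V7.

I7 - IV6 - V7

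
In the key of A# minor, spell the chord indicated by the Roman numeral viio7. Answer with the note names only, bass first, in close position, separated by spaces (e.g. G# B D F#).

In A# minor, the leading-tone chord is built on the raised seventh degree, G##.
Stacking thirds from G## gives G##-B#-D#-F#.

G## B# D# F#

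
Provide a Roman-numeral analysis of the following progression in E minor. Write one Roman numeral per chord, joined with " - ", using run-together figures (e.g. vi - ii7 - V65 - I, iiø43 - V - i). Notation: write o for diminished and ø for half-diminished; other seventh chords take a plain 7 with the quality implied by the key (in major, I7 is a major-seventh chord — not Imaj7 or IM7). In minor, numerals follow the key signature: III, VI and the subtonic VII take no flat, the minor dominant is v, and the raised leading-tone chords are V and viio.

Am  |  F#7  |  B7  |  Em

iv - V7/V - V7 - i

Am has root A, degree 4 in E minor, so iv.
F#7: chromatic; F# is V of V, so V7/V.
B7: root B is the dominant; dominant seventh chord there is V7.
Em: root E is the tonic; minor triad there is i.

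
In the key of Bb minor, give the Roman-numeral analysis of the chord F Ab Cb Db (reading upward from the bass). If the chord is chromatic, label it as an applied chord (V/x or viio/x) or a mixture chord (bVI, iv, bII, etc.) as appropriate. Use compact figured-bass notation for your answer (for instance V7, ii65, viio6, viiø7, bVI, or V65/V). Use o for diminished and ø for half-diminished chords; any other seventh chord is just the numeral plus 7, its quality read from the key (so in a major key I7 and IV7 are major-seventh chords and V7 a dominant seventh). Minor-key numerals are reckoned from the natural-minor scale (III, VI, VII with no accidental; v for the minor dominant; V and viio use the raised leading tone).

V65/VI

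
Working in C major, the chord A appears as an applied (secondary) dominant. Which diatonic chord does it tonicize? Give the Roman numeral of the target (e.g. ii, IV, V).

ii

The chord is a major triad on A.
A dominant resolves down a perfect fifth: A → D. In C major, D is scale degree 2, i.e. ii.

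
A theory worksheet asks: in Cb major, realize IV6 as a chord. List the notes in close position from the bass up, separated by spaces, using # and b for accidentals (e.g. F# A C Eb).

The numeral's case and figure indicate a major triad. In Cb major its root, the subdominant, is Fb.
Stacking thirds from Fb gives Fb-Ab-Cb.
With the 6 figure the chord is in first inversion; from the bass Ab upward in close position it reads Ab-Cb-Fb.

Ab Cb Fb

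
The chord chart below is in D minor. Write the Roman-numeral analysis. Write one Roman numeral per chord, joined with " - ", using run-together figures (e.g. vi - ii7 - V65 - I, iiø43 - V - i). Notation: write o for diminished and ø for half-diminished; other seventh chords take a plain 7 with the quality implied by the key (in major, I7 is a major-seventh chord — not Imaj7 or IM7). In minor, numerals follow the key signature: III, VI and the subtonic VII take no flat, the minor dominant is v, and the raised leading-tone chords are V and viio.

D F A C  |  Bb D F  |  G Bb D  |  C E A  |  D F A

i7 - VI - iv - v6 - i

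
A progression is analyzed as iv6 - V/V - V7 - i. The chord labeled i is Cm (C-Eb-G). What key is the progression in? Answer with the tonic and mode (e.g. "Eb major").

C minor

The anchor chord is a minor triad on C, labeled i.
If C is scale degree 1 and the mode makes that degree carry a minor triad, the tonic is C and the mode is minor.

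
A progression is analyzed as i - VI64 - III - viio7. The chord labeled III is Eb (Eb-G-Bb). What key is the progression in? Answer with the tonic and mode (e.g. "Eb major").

The anchor chord is a major triad on Eb, labeled III.
If Eb is scale degree 3 and the mode makes that degree carry a major triad, the tonic is C and the mode is minor.

C minor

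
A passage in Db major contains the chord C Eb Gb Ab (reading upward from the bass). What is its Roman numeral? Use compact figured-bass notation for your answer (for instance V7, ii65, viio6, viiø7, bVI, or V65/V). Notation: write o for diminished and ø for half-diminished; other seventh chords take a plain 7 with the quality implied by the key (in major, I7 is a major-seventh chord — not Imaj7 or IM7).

Stacked in thirds the chord is Ab-C-Eb-Gb: a dominant seventh chord on Ab.
In Db major, Ab is the dominant; the diatonic dominant seventh chord there is V7.
With C in the bass the chord is in first inversion, so the figured bass is 65.

V65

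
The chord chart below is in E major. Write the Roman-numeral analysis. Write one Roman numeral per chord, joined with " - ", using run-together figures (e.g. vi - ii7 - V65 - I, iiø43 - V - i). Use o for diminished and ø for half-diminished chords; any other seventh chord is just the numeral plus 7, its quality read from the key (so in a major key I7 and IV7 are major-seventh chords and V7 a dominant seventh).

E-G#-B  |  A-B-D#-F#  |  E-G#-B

I - V42 - I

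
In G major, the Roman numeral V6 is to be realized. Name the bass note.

V in G major has root D; the chord is D-F#-A.
The figure 6 means first inversion — the third is in the bass.

F#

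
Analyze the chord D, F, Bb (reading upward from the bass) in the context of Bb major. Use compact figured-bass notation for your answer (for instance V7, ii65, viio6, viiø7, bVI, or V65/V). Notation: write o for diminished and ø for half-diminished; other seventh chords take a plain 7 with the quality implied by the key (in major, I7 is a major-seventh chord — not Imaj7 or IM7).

The pitches Bb-D-F form a major triad rooted on Bb.
In Bb major, Bb is the tonic; the diatonic major triad there is I.
With D in the bass the chord is in first inversion, so the figured bass is 6.

I6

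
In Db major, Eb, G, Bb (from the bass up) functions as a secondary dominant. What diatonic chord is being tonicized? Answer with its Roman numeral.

The chord is a major triad on Eb.
A dominant resolves down a perfect fifth: Eb → Ab. In Db major, Ab is scale degree 5, i.e. V.

V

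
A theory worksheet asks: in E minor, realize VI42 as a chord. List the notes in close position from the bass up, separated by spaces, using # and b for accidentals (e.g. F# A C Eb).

B C E G

The numeral's case and figure indicate a major seventh chord. In E minor its root, the submediant, is C.
Stacking thirds from C gives C-E-G-B.
With the 42 figure the chord is in third inversion; from the bass B upward in close position it reads B-C-E-G.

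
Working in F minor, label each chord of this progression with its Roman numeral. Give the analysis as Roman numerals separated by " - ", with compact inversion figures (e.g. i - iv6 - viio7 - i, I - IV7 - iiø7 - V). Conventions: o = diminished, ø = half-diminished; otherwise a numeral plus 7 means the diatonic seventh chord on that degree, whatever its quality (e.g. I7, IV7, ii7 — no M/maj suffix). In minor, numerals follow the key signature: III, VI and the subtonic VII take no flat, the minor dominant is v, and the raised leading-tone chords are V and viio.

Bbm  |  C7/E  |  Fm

iv - V65 - i

Bbm: minor triad on Bb = scale degree 4 → iv.
C7/E: dominant seventh chord on C = scale degree 5 → V65.
Fm: root F is the tonic; minor triad there is i.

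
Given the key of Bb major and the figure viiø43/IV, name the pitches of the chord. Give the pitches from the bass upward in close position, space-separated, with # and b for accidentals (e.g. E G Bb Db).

Ab C D F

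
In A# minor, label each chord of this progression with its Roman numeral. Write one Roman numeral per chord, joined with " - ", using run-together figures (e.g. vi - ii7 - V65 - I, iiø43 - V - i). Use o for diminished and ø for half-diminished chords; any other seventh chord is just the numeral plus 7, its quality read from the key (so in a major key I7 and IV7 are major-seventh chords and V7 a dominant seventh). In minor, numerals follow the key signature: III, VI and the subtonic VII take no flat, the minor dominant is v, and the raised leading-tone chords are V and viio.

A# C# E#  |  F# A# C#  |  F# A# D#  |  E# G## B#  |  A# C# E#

i - VI - iv6 - V - i

A#-C#-E#: root A# is the tonic; minor triad there is i.
F#-A#-C#: major triad on F# = scale degree 6 → VI.
F#-A#-D# has root D#, degree 4 in A# minor, so iv6.
E#-G##-B#: root E# is the dominant; major triad there is V.
A#-C#-E# has root A#, degree 1 in A# minor, so i.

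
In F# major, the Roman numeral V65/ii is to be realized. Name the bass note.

F##

The applied chord V65/ii is rooted on D#: D#-F##-A#-C#.
The figure 65 means first inversion — the third is in the bass.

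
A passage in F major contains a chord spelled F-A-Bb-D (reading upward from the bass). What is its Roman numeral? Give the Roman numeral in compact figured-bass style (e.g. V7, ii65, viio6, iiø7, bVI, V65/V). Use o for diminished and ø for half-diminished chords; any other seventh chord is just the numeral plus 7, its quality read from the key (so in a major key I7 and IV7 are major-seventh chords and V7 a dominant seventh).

Stacked in thirds the chord is Bb-D-F-A: a major seventh chord on Bb.
Bb is scale degree 4 in F major, and a major seventh chord on that degree is written IV7.
With F in the bass the chord is in second inversion, so the figured bass is 43.

IV43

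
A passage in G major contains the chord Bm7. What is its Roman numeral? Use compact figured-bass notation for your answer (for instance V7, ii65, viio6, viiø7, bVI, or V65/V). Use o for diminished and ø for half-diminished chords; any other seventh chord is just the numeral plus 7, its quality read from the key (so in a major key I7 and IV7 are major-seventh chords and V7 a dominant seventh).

iii7

Stacked in thirds the chord is B-D-F#-A: a minor seventh chord on B.
In G major, B is the mediant; the diatonic minor seventh chord there is iii7.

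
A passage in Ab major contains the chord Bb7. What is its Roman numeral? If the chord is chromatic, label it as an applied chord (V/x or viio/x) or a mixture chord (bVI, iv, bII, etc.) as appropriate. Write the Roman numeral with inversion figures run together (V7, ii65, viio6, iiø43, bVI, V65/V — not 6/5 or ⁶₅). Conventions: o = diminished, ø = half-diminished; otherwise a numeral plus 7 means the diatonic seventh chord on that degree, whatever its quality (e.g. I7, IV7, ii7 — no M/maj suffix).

V7/V

The pitches Bb-D-F-Ab form a dominant seventh chord rooted on Bb.
Bb is not a diatonic chord root with this quality in Ab major, but it lies a perfect fifth above Eb (V), so the chord functions as an applied dominant of V.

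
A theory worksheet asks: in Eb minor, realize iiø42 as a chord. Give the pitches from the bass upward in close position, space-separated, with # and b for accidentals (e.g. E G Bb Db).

Eb F Ab Cb

In Eb minor, the second degree is F, and the diatonic chord built there is a half-diminished seventh chord.
Stacking thirds from F gives F-Ab-Cb-Eb.
With the 42 figure the chord is in third inversion; from the bass Eb upward in close position it reads Eb-F-Ab-Cb.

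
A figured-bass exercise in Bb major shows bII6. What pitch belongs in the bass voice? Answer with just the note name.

Eb

bII in Bb major has root Cb; the chord is Cb-Eb-Gb.
The figure 6 means first inversion — the third is in the bass.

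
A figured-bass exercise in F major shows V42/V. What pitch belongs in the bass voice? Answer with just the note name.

The applied chord V42/V is rooted on G: G-B-D-F.
The figure 42 means third inversion — the seventh is in the bass.

F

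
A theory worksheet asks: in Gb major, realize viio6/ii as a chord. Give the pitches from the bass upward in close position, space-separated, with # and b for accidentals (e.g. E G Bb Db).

Bb Db G

The slash marks an applied leading-tone chord: viio of ii. In Gb major, ii is Ab, so the leading tone to it is G, a half step below.
Building a diminished triad on G gives G-Bb-Db.
The figured bass 6 indicates first inversion, placing the third (Bb) in the bass: Bb-Db-G.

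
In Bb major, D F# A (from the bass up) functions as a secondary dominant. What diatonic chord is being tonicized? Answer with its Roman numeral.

vi

The chord is a major triad on D.
A dominant resolves down a perfect fifth: D → G. In Bb major, G is scale degree 6, i.e. vi.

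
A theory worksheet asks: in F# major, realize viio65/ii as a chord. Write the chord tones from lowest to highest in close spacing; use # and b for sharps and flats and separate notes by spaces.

The slash marks an applied leading-tone chord: viio of ii. In F# major, ii is G#, so the leading tone to it is F##, a half step below.
Building a fully diminished seventh chord on F## gives F##-A#-C#-E.
With the 65 figure the chord is in first inversion; from the bass A# upward in close position it reads A#-C#-E-F##.

A# C# E F##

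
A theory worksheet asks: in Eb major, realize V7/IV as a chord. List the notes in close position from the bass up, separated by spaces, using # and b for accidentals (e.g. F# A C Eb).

V7/IV is a secondary dominant — the dominant seventh of IV. IV in Eb major is Ab, so the applied chord's root is Eb, a perfect fifth above.
Building a dominant seventh chord on Eb gives Eb-G-Bb-Db.

Eb G Bb Db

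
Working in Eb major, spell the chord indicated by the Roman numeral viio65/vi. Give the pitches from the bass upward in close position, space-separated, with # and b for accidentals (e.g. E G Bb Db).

D F Ab B

The slash marks an applied leading-tone chord: viio of vi. In Eb major, vi is C, so the leading tone to it is B, a half step below.
Building a fully diminished seventh chord on B gives B-D-F-Ab.
With the 65 figure the chord is in first inversion; from the bass D upward in close position it reads D-F-Ab-B.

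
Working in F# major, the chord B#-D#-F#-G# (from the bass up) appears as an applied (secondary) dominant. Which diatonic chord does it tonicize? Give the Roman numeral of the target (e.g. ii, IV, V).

V

The chord is a dominant seventh chord on G#.
A dominant resolves down a perfect fifth: G# → C#. In F# major, C# is scale degree 5, i.e. V.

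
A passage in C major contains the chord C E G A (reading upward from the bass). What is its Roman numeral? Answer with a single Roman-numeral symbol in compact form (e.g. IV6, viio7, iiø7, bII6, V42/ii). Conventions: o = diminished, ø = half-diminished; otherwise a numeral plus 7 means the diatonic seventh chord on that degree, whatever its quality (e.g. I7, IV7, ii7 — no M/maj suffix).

Stacked in thirds the chord is A-C-E-G: a minor seventh chord on A.
A is scale degree 6 in C major, and a minor seventh chord on that degree is written vi7.
With C in the bass the chord is in first inversion, so the figured bass is 65.

vi65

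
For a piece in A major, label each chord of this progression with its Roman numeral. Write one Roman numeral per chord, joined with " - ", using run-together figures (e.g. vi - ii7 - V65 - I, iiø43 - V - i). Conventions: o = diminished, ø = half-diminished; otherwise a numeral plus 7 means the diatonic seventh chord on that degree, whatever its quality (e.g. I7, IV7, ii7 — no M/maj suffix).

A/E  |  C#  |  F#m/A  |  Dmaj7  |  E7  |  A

I64 - V/vi - vi6 - IV7 - V7 - I

A/E: major triad on A = scale degree 1 → I64.
C#: a major triad on C#, the applied dominant of vi → V/vi.
F#m/A: root F# is the submediant; minor triad there is vi6.
Dmaj7: root D is the subdominant; major seventh chord there is IV7.
E7: dominant seventh chord on E = scale degree 5 → V7.
A: root A is the tonic; major triad there is I.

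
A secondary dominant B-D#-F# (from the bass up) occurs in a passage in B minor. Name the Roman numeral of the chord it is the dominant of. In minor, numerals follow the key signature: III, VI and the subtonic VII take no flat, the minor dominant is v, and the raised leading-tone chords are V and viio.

The chord is a major triad on B.
A dominant resolves down a perfect fifth: B → E. In B minor, E is scale degree 4, i.e. iv.

iv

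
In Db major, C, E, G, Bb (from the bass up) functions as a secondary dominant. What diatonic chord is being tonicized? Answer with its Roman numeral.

iii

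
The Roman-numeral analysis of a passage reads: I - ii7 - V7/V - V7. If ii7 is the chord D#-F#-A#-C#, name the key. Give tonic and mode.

C# major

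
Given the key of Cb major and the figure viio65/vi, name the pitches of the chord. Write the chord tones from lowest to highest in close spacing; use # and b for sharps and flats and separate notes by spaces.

Bb Db Fb G

viio65/vi is a secondary leading-tone chord. The target vi is Ab in Cb major; the applied chord is rooted a semitone below, on G.
Building a fully diminished seventh chord on G gives G-Bb-Db-Fb.
The figured bass 65 indicates first inversion, placing the third (Bb) in the bass: Bb-Db-Fb-G.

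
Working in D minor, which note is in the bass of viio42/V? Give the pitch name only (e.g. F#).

The applied chord viio42/V is rooted on G#: G#-B-D-F.
The figure 42 means third inversion — the seventh is in the bass.

F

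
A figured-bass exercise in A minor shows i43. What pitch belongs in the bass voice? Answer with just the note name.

i in A minor has root A; the chord is A-C-E-G.
The figure 43 means second inversion — the fifth is in the bass.

E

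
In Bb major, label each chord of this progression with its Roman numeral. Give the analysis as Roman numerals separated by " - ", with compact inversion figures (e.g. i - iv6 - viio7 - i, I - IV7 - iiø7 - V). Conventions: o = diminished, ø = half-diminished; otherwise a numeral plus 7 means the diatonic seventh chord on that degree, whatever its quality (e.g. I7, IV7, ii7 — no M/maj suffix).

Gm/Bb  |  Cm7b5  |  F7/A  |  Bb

Gm/Bb: root G is the submediant; minor triad there is vi6.
Cm7b5: half-diminished seventh chord on C — chromatic; iiø7 (borrowed from the parallel minor).
F7/A: root F is the dominant; dominant seventh chord there is V65.
Bb: root Bb is the tonic; major triad there is I.

vi6 - iiø7 - V65 - I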